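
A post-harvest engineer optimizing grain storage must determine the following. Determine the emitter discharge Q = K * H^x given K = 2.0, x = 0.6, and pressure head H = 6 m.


Q = K * H^x
  = 2.0 * 6^0.6
  = 2.0 * 2.9302
  = 5.86 L/h


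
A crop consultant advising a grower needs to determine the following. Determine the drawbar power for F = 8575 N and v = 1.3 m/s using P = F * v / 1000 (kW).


P = F * v / 1000
  = 8575 * 1.3 / 1000
  = 11147.50 / 1000
  = 11.15 kW


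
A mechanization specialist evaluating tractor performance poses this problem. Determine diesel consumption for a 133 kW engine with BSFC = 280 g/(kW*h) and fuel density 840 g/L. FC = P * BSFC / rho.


FC = P * BSFC / rho_fuel
   = 133 * 280 / 840
   = 37240 / 840
   = 44.33 L/h


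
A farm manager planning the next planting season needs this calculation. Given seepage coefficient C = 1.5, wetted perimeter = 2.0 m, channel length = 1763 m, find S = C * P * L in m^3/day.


S = C * P * L
  = 1.5 * 2.0 * 1763
  = 5289 m^3/day


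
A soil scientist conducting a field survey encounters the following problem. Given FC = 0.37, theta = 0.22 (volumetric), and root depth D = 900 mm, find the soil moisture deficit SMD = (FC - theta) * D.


SMD = (FC - theta) * D
    = (0.37 - 0.22) * 900
    = 0.150 * 900
    = 135 mm


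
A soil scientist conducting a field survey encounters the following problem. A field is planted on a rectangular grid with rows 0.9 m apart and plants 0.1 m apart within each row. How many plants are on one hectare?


D = 10000 / (row_sp * plant_sp)
  = 10000 / (0.9 * 0.1)
  = 10000 / 0.0900
  = 111111.11 plants/ha


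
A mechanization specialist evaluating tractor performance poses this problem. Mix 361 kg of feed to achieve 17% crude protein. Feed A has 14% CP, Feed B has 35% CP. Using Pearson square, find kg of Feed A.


parts_A = CP_b - target = 35 - 17 = 18
parts_B = target - CP_a = 17 - 14 = 3
total_parts = 18 + 3 = 21
Feed A = 361 * 18 / 21 = 309.43 kg
Feed B = 361 * 3 / 21 = 51.57 kg

309.43 kg


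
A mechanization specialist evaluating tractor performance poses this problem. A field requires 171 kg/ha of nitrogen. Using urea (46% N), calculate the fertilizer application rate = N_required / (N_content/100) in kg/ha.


Rate = N_required / (N_content / 100)
     = 171 / (46 / 100)
     = 171 / 0.46
     = 371.74 kg/ha


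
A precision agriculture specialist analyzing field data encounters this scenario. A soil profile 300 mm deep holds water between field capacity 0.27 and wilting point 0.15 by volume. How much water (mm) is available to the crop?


AW = (FC - WP) * D
   = (0.27 - 0.15) * 300
   = 0.12 * 300
   = 36 mm


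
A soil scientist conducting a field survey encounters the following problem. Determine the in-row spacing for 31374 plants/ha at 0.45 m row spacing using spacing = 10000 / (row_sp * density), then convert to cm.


spacing = 10000 / (row_sp * density)
        = 10000 / (0.45 * 31374)
        = 10000 / 14118.30
        = 0.70830 m = 70.83 cm


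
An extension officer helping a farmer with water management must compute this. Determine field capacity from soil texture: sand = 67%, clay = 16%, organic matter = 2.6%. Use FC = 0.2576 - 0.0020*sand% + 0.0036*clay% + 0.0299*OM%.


FC = 0.2576 - 0.0020*67 + 0.0036*16 + 0.0299*2.6
   = 0.2576 - 0.1340 + 0.0576 + 0.0777
   = 0.2589


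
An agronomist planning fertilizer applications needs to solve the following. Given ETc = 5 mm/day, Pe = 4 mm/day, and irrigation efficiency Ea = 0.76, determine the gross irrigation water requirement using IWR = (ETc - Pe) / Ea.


IWR = (ETc - Pe) / Ea
    = (5 - 4) / 0.76
    = 1 / 0.76
    = 1.32 mm/day


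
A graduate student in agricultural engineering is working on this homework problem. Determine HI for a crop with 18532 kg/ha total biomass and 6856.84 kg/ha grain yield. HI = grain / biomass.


HI = grain_yield / biomass
   = 6856.84 / 18532
   = 0.37


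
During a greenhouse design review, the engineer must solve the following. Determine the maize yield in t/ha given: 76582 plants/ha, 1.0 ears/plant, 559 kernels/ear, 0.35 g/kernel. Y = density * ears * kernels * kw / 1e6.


Y = density * ears * kernels * kw
  = 76582 * 1.0 * 559 * 0.35 g/ha
  = 14983268.30 g/ha
  = 14983.27 kg/ha = 14.98 t/ha


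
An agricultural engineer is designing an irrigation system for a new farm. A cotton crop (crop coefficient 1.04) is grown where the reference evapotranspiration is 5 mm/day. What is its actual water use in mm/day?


ETc = Kc * ET0
    = 1.04 * 5
    = 5.20 mm/day


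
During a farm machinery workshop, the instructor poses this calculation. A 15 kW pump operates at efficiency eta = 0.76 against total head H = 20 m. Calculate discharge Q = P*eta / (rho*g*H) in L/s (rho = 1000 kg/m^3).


Q = (P * 1000 * eta) / (rho * g * H)
  = (15 * 1000 * 0.76) / (1000 * 9.81 * 20)
  = 11400 / 196200
  = 0.05810 m^3/s = 58.10 L/s


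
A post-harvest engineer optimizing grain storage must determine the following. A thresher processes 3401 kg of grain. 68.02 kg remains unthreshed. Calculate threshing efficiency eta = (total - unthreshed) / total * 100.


eta = (total - unthreshed) / total * 100
    = (3401 - 68.02) / 3401 * 100
    = 3332.98 / 3401 * 100
    = 98%


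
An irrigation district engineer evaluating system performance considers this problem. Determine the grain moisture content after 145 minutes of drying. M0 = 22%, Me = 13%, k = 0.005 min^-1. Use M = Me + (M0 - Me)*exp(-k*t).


M = Me + (M0 - Me) * e^(-k*t)
  = 13 + (22 - 13) * e^(-0.005*145)
  = 13 + 9 * e^(-0.725)
  = 13 + 9 * 0.48432
  = 13 + 4.3589
  = 17.36%


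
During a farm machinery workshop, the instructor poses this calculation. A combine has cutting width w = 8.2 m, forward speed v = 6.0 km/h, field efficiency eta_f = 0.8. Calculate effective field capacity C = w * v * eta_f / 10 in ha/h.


C = w * v * eta_f / 10
  = 8.2 * 6.0 * 0.8 / 10
  = 39.36 / 10
  = 3.94 ha/h


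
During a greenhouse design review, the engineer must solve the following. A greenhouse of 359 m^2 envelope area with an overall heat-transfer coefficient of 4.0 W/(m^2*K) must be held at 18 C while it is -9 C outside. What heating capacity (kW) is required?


dT = 18 - (-9) = 27 K
Q = U * A * dT
  = 4.0 * 359 * 27
  = 38772 W = 38.77 kW


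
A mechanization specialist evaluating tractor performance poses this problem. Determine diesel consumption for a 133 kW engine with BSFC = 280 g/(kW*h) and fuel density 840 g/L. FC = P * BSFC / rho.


FC = P * BSFC / rho_fuel
   = 133 * 280 / 840
   = 37240 / 840
   = 44.33 L/h


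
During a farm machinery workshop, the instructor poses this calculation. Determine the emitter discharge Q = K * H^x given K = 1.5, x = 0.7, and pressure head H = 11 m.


Q = K * H^x
  = 1.5 * 11^0.7
  = 1.5 * 5.3577
  = 8.04 L/h


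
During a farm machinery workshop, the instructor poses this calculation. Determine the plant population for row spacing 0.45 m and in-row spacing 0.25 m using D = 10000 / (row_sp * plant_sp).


D = 10000 / (row_sp * plant_sp)
  = 10000 / (0.45 * 0.25)
  = 10000 / 0.1125
  = 88888.89 plants/ha


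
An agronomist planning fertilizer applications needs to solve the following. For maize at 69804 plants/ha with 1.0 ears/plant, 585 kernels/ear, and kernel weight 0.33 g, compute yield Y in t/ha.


Y = density * ears * kernels * kw
  = 69804 * 1.0 * 585 * 0.33 g/ha
  = 13475662.20 g/ha
  = 13475.66 kg/ha = 13.48 t/ha


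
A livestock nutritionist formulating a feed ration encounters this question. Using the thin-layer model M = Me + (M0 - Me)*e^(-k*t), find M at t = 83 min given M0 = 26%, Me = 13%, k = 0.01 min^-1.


M = Me + (M0 - Me) * e^(-k*t)
  = 13 + (26 - 13) * e^(-0.01*83)
  = 13 + 13 * e^(-0.830)
  = 13 + 13 * 0.43605
  = 13 + 5.6686
  = 18.67%


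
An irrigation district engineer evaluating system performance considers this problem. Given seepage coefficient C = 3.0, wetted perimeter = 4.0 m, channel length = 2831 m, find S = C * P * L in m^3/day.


S = C * P * L
  = 3.0 * 4.0 * 2831
  = 33972 m^3/day


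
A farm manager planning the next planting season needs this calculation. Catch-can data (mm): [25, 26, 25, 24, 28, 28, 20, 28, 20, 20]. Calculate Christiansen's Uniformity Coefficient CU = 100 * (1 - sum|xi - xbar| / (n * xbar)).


xbar = 244 / 10 = 24.400
sum|xi - xbar| = 27.200
CU = 100 * (1 - 27.200 / (10 * 24.400))
   = 100 * (1 - 0.1115)
   = 88.85%


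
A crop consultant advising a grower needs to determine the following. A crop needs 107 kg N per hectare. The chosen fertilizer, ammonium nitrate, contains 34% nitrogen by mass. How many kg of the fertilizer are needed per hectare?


Rate = N_required / (N_content / 100)
     = 107 / (34 / 100)
     = 107 / 0.34
     = 314.71 kg/ha


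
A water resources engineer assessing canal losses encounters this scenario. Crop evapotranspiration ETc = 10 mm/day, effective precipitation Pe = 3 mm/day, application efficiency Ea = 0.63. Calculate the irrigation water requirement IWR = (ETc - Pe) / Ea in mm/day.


IWR = (ETc - Pe) / Ea
    = (10 - 3) / 0.63
    = 7 / 0.63
    = 11.11 mm/day


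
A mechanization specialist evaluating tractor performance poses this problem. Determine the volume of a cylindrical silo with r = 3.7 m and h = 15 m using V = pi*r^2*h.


V = pi * r^2 * h
  = pi * 3.7^2 * 15
  = pi * 13.69 * 15
  = 645.13 m^3


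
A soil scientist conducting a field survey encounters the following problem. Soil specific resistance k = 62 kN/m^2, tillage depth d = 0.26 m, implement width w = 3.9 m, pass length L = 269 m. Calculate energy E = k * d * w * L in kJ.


E = k * d * w * L
  = 62 * 0.26 * 3.9 * 269
  = 16911.49 kJ


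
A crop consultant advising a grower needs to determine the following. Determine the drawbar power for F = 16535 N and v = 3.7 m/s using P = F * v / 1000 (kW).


P = F * v / 1000
  = 16535 * 3.7 / 1000
  = 61179.50 / 1000
  = 61.18 kW


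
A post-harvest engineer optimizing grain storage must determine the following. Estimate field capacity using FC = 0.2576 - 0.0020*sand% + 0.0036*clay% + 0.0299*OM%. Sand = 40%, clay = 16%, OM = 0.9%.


FC = 0.2576 - 0.0020*40 + 0.0036*16 + 0.0299*0.9
   = 0.2576 - 0.0800 + 0.0576 + 0.0269
   = 0.2621


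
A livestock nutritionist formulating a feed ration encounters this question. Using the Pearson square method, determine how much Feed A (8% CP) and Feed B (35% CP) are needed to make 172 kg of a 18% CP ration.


parts_A = CP_b - target = 35 - 18 = 17
parts_B = target - CP_a = 18 - 8 = 10
total_parts = 17 + 10 = 27
Feed A = 172 * 17 / 27 = 108.30 kg
Feed B = 172 * 10 / 27 = 63.70 kg

108.30 kg


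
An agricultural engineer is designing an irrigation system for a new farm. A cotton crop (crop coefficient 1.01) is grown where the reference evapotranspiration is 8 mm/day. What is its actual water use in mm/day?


ETc = Kc * ET0
    = 1.01 * 8
    = 8.08 mm/day


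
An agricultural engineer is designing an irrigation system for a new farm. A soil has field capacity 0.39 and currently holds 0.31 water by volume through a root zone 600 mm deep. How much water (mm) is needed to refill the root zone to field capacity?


SMD = (FC - theta) * D
    = (0.39 - 0.31) * 600
    = 0.080 * 600
    = 48 mm


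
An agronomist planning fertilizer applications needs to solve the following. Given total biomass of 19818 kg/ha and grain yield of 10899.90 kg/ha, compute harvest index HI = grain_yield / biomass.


HI = grain_yield / biomass
   = 10899.90 / 19818
   = 0.55


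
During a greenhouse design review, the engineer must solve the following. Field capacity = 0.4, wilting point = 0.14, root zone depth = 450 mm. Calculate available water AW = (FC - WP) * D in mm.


AW = (FC - WP) * D
   = (0.4 - 0.14) * 450
   = 0.26 * 450
   = 117 mm


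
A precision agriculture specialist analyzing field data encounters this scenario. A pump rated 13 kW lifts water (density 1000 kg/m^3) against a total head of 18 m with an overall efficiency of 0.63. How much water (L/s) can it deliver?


Q = (P * 1000 * eta) / (rho * g * H)
  = (13 * 1000 * 0.63) / (1000 * 9.81 * 18)
  = 8190 / 176580
  = 0.04638 m^3/s = 46.38 L/s


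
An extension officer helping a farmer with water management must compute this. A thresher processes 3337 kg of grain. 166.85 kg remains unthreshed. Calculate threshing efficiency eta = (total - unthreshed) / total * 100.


eta = (total - unthreshed) / total * 100
    = (3337 - 166.85) / 3337 * 100
    = 3170.15 / 3337 * 100
    = 95%


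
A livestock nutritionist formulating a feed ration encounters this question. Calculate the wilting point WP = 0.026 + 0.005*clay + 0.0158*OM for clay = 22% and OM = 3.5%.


WP = 0.026 + 0.005*22 + 0.0158*3.5
   = 0.026 + 0.1100 + 0.0553
   = 0.1913


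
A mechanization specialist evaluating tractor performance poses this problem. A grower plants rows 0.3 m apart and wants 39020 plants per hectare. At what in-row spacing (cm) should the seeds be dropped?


spacing = 10000 / (row_sp * density)
        = 10000 / (0.3 * 39020)
        = 10000 / 11706
        = 0.85426 m = 85.43 cm


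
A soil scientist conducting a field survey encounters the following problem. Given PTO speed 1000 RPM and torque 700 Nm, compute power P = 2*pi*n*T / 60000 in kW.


P = 2*pi*n*T / 60000
  = 2*pi * 1000 * 700 / 60000
  = 4398229.72 / 60000
  = 73.30 kW


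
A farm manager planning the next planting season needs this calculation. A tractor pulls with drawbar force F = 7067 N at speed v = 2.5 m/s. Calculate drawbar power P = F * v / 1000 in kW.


P = F * v / 1000
  = 7067 * 2.5 / 1000
  = 17667.50 / 1000
  = 17.67 kW


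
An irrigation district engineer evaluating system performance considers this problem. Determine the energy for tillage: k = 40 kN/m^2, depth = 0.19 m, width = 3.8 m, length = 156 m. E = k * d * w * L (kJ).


E = k * d * w * L
  = 40 * 0.19 * 3.8 * 156
  = 4505.28 kJ


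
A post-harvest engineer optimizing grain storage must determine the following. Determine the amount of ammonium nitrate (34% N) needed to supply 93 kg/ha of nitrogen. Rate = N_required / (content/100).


Rate = N_required / (N_content / 100)
     = 93 / (34 / 100)
     = 93 / 0.34
     = 273.53 kg/ha


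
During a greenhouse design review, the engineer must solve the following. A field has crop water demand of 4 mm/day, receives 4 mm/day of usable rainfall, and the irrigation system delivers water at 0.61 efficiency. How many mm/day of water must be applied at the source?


IWR = (ETc - Pe) / Ea
    = (4 - 4) / 0.61
    = 0 / 0.61
    = 0 mm/day


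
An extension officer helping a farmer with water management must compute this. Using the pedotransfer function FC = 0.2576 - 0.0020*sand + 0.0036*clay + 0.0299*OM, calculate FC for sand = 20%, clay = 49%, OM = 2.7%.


FC = 0.2576 - 0.0020*20 + 0.0036*49 + 0.0299*2.7
   = 0.2576 - 0.0400 + 0.1764 + 0.0807
   = 0.4747


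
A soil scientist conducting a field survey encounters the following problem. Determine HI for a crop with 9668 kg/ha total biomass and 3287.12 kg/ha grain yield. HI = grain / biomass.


HI = grain_yield / biomass
   = 3287.12 / 9668
   = 0.34


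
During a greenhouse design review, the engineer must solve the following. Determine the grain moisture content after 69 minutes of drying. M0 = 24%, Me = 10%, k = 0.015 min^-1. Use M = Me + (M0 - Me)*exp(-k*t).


M = Me + (M0 - Me) * e^(-k*t)
  = 10 + (24 - 10) * e^(-0.015*69)
  = 10 + 14 * e^(-1.035)
  = 10 + 14 * 0.35523
  = 10 + 4.9732
  = 14.97%


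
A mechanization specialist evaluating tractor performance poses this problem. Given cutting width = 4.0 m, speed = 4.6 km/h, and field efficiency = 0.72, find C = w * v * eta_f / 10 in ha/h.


C = w * v * eta_f / 10
  = 4.0 * 4.6 * 0.72 / 10
  = 13.25 / 10
  = 1.32 ha/h


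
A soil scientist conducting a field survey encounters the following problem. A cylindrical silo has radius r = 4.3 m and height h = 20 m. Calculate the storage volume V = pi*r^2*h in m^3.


V = pi * r^2 * h
  = pi * 4.3^2 * 20
  = pi * 18.49 * 20
  = 1161.76 m^3


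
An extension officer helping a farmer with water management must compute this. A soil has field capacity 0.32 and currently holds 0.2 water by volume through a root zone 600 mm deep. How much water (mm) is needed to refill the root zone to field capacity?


SMD = (FC - theta) * D
    = (0.32 - 0.2) * 600
    = 0.120 * 600
    = 72 mm


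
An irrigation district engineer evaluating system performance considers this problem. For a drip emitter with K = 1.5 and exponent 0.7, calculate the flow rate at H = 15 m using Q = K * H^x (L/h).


Q = K * H^x
  = 1.5 * 15^0.7
  = 1.5 * 6.6568
  = 9.99 L/h


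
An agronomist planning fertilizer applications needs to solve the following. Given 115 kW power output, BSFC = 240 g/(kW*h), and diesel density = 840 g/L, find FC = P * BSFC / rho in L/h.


FC = P * BSFC / rho_fuel
   = 115 * 240 / 840
   = 27600 / 840
   = 32.86 L/h


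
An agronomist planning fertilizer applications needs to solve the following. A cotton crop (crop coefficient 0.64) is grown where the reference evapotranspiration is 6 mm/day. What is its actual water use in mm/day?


ETc = Kc * ET0
    = 0.64 * 6
    = 3.84 mm/day


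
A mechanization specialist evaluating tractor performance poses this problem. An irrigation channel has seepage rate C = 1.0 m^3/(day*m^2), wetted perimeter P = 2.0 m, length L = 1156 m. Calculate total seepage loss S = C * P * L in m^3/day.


S = C * P * L
  = 1.0 * 2.0 * 1156
  = 2312 m^3/day


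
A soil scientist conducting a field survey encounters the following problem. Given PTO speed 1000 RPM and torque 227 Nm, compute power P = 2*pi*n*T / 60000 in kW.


P = 2*pi*n*T / 60000
  = 2*pi * 1000 * 227 / 60000
  = 1426283.06 / 60000
  = 23.77 kW


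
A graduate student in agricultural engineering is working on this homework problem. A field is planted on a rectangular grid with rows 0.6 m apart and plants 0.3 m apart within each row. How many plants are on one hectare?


D = 10000 / (row_sp * plant_sp)
  = 10000 / (0.6 * 0.3)
  = 10000 / 0.1800
  = 55555.56 plants/ha


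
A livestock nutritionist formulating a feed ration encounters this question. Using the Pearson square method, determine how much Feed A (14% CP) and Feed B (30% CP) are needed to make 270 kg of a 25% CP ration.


parts_A = CP_b - target = 30 - 25 = 5
parts_B = target - CP_a = 25 - 14 = 11
total_parts = 5 + 11 = 16
Feed A = 270 * 5 / 16 = 84.38 kg
Feed B = 270 * 11 / 16 = 185.63 kg

84.38 kg


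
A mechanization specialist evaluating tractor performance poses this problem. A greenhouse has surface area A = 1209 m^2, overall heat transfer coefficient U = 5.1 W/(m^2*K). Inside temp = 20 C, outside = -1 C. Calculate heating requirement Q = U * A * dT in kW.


dT = 20 - (-1) = 21 K
Q = U * A * dT
  = 5.1 * 1209 * 21
  = 129483.90 W = 129.48 kW


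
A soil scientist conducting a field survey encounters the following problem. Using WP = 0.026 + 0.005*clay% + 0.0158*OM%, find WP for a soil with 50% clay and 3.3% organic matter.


WP = 0.026 + 0.005*50 + 0.0158*3.3
   = 0.026 + 0.2500 + 0.0521
   = 0.3281


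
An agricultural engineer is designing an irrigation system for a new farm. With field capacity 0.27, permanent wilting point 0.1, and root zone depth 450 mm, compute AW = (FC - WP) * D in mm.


AW = (FC - WP) * D
   = (0.27 - 0.1) * 450
   = 0.17 * 450
   = 76.50 mm


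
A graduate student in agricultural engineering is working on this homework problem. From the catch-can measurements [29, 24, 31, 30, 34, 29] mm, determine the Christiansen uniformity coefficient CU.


xbar = 177 / 6 = 29.500
sum|xi - xbar| = 13
CU = 100 * (1 - 13 / (6 * 29.500))
   = 100 * (1 - 0.0734)
   = 92.66%


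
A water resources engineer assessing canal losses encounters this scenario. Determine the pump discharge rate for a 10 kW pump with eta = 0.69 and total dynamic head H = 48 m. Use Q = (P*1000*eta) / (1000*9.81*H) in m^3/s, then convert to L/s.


Q = (P * 1000 * eta) / (rho * g * H)
  = (10 * 1000 * 0.69) / (1000 * 9.81 * 48)
  = 6900 / 470880
  = 0.01465 m^3/s = 14.65 L/s


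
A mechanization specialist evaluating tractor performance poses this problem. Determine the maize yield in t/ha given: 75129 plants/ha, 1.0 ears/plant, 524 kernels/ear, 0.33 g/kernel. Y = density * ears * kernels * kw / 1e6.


Y = density * ears * kernels * kw
  = 75129 * 1.0 * 524 * 0.33 g/ha
  = 12991306.68 g/ha
  = 12991.31 kg/ha = 12.99 t/ha


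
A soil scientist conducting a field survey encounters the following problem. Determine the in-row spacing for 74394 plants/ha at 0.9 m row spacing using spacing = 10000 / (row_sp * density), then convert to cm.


spacing = 10000 / (row_sp * density)
        = 10000 / (0.9 * 74394)
        = 10000 / 66954.60
        = 0.14935 m = 14.94 cm


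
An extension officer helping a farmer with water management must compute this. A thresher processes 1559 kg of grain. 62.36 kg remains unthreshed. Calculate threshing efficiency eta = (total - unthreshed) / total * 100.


eta = (total - unthreshed) / total * 100
    = (1559 - 62.36) / 1559 * 100
    = 1496.64 / 1559 * 100
    = 96%


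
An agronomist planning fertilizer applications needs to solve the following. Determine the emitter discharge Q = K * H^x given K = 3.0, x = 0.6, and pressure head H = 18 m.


Q = K * H^x
  = 3.0 * 18^0.6
  = 3.0 * 5.6645
  = 16.99 L/h


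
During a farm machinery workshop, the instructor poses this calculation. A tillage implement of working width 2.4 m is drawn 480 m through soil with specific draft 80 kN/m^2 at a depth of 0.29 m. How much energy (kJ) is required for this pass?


E = k * d * w * L
  = 80 * 0.29 * 2.4 * 480
  = 26726.40 kJ


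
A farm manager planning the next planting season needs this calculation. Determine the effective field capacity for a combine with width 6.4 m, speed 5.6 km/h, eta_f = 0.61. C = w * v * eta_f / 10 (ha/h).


C = w * v * eta_f / 10
  = 6.4 * 5.6 * 0.61 / 10
  = 21.86 / 10
  = 2.19 ha/h


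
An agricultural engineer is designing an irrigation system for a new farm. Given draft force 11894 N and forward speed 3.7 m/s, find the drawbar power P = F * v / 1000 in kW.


P = F * v / 1000
  = 11894 * 3.7 / 1000
  = 44007.80 / 1000
  = 44.01 kW


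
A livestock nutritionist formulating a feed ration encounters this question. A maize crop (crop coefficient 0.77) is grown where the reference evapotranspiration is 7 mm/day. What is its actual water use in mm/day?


ETc = Kc * ET0
    = 0.77 * 7
    = 5.39 mm/day


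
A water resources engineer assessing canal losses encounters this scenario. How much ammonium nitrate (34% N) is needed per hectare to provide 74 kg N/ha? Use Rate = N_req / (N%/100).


Rate = N_required / (N_content / 100)
     = 74 / (34 / 100)
     = 74 / 0.34
     = 217.65 kg/ha


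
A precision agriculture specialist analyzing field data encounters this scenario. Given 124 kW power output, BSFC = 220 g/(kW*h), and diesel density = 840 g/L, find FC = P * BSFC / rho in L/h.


FC = P * BSFC / rho_fuel
   = 124 * 220 / 840
   = 27280 / 840
   = 32.48 L/h


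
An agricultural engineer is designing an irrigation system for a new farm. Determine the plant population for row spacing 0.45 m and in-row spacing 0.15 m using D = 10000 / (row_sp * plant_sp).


D = 10000 / (row_sp * plant_sp)
  = 10000 / (0.45 * 0.15)
  = 10000 / 0.0675
  = 148148.15 plants/ha


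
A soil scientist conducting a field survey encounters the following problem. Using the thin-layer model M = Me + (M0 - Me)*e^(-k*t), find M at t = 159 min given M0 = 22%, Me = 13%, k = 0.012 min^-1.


M = Me + (M0 - Me) * e^(-k*t)
  = 13 + (22 - 13) * e^(-0.012*159)
  = 13 + 9 * e^(-1.908)
  = 13 + 9 * 0.14838
  = 13 + 1.3354
  = 14.34%


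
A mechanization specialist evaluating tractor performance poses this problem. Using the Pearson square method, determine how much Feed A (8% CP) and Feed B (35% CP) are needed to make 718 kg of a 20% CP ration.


parts_A = CP_b - target = 35 - 20 = 15
parts_B = target - CP_a = 20 - 8 = 12
total_parts = 15 + 12 = 27
Feed A = 718 * 15 / 27 = 398.89 kg
Feed B = 718 * 12 / 27 = 319.11 kg

398.89 kg


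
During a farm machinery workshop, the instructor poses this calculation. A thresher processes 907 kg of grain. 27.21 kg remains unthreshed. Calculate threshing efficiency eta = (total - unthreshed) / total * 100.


eta = (total - unthreshed) / total * 100
    = (907 - 27.21) / 907 * 100
    = 879.79 / 907 * 100
    = 97%


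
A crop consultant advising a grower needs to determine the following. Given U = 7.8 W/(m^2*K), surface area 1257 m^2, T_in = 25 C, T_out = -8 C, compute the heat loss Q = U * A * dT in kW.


dT = 25 - (-8) = 33 K
Q = U * A * dT
  = 7.8 * 1257 * 33
  = 323551.80 W = 323.55 kW


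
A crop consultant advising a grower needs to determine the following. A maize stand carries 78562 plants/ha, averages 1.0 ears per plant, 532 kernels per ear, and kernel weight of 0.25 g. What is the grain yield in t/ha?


Y = density * ears * kernels * kw
  = 78562 * 1.0 * 532 * 0.25 g/ha
  = 10448746 g/ha
  = 10448.75 kg/ha = 10.45 t/ha


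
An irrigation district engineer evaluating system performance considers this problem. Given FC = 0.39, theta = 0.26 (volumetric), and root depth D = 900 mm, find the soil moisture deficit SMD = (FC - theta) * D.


SMD = (FC - theta) * D
    = (0.39 - 0.26) * 900
    = 0.130 * 900
    = 117 mm


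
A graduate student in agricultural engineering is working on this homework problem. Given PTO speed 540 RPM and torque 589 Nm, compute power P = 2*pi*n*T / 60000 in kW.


P = 2*pi*n*T / 60000
  = 2*pi * 540 * 589 / 60000
  = 1998429.92 / 60000
  = 33.31 kW


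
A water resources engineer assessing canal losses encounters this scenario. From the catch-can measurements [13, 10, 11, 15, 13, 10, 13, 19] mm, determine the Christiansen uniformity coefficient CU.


xbar = 104 / 8 = 13
sum|xi - xbar| = 16
CU = 100 * (1 - 16 / (8 * 13))
   = 100 * (1 - 0.1538)
   = 84.62%


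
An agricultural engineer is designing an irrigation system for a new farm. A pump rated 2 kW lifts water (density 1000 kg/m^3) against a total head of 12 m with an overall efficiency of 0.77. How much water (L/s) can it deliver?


Q = (P * 1000 * eta) / (rho * g * H)
  = (2 * 1000 * 0.77) / (1000 * 9.81 * 12)
  = 1540 / 117720
  = 0.01308 m^3/s = 13.08 L/s


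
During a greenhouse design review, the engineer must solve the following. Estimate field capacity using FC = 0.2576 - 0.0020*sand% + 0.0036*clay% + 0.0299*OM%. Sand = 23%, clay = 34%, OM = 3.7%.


FC = 0.2576 - 0.0020*23 + 0.0036*34 + 0.0299*3.7
   = 0.2576 - 0.0460 + 0.1224 + 0.1106
   = 0.4446


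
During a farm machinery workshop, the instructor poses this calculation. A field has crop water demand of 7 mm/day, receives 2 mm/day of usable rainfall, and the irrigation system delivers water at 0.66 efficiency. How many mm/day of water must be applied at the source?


IWR = (ETc - Pe) / Ea
    = (7 - 2) / 0.66
    = 5 / 0.66
    = 7.58 mm/day


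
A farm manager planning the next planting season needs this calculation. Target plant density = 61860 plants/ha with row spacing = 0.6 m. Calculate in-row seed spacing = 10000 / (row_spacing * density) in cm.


spacing = 10000 / (row_sp * density)
        = 10000 / (0.6 * 61860)
        = 10000 / 37116
        = 0.26943 m = 26.94 cm


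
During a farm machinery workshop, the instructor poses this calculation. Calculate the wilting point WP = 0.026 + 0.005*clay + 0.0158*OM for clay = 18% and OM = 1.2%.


WP = 0.026 + 0.005*18 + 0.0158*1.2
   = 0.026 + 0.0900 + 0.0190
   = 0.1350


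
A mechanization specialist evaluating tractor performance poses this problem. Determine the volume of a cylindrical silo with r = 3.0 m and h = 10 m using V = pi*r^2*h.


V = pi * r^2 * h
  = pi * 3.0^2 * 10
  = pi * 9 * 10
  = 282.74 m^3


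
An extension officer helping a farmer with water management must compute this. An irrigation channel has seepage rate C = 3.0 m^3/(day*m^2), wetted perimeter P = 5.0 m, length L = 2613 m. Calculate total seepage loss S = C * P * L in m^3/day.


S = C * P * L
  = 3.0 * 5.0 * 2613
  = 39195 m^3/day


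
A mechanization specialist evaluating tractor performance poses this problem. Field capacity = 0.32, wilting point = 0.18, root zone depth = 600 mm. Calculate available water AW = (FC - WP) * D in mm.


AW = (FC - WP) * D
   = (0.32 - 0.18) * 600
   = 0.14 * 600
   = 84 mm


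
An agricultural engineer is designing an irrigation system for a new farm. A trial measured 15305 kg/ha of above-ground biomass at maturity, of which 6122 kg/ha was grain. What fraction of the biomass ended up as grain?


HI = grain_yield / biomass
   = 6122 / 15305
   = 0.40


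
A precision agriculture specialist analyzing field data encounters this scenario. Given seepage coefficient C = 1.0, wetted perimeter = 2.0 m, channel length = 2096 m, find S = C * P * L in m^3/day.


S = C * P * L
  = 1.0 * 2.0 * 2096
  = 4192 m^3/day


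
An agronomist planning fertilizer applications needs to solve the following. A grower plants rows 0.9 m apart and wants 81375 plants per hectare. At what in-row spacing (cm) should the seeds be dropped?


spacing = 10000 / (row_sp * density)
        = 10000 / (0.9 * 81375)
        = 10000 / 73237.50
        = 0.13654 m = 13.65 cm


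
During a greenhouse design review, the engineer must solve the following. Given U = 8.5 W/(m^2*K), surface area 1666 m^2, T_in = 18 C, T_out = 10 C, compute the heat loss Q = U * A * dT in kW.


dT = 18 - (10) = 8 K
Q = U * A * dT
  = 8.5 * 1666 * 8
  = 113288 W = 113.29 kW


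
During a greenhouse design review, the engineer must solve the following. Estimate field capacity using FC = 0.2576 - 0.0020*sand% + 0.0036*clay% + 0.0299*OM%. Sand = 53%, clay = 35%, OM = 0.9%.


FC = 0.2576 - 0.0020*53 + 0.0036*35 + 0.0299*0.9
   = 0.2576 - 0.1060 + 0.1260 + 0.0269
   = 0.3045


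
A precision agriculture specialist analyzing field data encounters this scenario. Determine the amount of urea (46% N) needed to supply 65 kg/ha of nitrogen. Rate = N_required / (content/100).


Rate = N_required / (N_content / 100)
     = 65 / (46 / 100)
     = 65 / 0.46
     = 141.30 kg/ha


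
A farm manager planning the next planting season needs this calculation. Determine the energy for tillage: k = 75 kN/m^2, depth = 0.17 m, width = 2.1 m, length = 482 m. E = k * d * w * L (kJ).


E = k * d * w * L
  = 75 * 0.17 * 2.1 * 482
  = 12905.55 kJ


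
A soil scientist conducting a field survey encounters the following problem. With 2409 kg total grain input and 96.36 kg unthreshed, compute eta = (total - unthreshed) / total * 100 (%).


eta = (total - unthreshed) / total * 100
    = (2409 - 96.36) / 2409 * 100
    = 2312.64 / 2409 * 100
    = 96%


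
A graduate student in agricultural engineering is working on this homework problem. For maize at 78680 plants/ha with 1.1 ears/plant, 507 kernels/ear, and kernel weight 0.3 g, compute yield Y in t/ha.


Y = density * ears * kernels * kw
  = 78680 * 1.1 * 507 * 0.3 g/ha
  = 13163950.80 g/ha
  = 13163.95 kg/ha = 13.16 t/ha


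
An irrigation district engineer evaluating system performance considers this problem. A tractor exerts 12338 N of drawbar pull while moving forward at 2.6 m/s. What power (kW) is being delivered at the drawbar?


P = F * v / 1000
  = 12338 * 2.6 / 1000
  = 32078.80 / 1000
  = 32.08 kW


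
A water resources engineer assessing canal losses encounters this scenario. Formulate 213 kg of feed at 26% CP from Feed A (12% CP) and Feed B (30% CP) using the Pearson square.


parts_A = CP_b - target = 30 - 26 = 4
parts_B = target - CP_a = 26 - 12 = 14
total_parts = 4 + 14 = 18
Feed A = 213 * 4 / 18 = 47.33 kg
Feed B = 213 * 14 / 18 = 165.67 kg

47.33 kg


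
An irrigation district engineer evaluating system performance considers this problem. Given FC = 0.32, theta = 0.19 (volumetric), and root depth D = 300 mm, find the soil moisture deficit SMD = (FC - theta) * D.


SMD = (FC - theta) * D
    = (0.32 - 0.19) * 300
    = 0.130 * 300
    = 39 mm


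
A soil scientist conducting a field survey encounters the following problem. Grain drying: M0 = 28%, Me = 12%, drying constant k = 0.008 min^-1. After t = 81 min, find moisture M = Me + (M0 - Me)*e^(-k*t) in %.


M = Me + (M0 - Me) * e^(-k*t)
  = 12 + (28 - 12) * e^(-0.008*81)
  = 12 + 16 * e^(-0.648)
  = 12 + 16 * 0.52309
  = 12 + 8.3695
  = 20.37%


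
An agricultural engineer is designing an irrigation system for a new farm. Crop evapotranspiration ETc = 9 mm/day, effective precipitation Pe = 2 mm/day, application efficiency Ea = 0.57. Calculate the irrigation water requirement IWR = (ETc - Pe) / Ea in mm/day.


IWR = (ETc - Pe) / Ea
    = (9 - 2) / 0.57
    = 7 / 0.57
    = 12.28 mm/day


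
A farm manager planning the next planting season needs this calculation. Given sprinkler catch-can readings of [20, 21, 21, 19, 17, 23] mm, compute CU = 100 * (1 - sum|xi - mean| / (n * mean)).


xbar = 121 / 6 = 20.167
sum|xi - xbar| = 9
CU = 100 * (1 - 9 / (6 * 20.167))
   = 100 * (1 - 0.0744)
   = 92.56%


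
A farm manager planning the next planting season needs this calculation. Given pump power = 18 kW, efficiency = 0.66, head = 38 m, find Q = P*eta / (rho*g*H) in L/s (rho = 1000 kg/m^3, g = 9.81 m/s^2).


Q = (P * 1000 * eta) / (rho * g * H)
  = (18 * 1000 * 0.66) / (1000 * 9.81 * 38)
  = 11880 / 372780
  = 0.03187 m^3/s = 31.87 L/s


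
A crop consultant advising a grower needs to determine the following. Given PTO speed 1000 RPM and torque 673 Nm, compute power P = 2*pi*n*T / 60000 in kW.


P = 2*pi*n*T / 60000
  = 2*pi * 1000 * 673 / 60000
  = 4228583.71 / 60000
  = 70.48 kW


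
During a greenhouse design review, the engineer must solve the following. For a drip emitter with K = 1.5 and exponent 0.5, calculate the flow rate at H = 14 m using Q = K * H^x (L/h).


Q = K * H^x
  = 1.5 * 14^0.5
  = 1.5 * 3.7417
  = 5.61 L/h


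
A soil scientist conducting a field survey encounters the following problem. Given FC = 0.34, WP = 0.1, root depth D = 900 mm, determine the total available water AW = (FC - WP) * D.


AW = (FC - WP) * D
   = (0.34 - 0.1) * 900
   = 0.24 * 900
   = 216 mm


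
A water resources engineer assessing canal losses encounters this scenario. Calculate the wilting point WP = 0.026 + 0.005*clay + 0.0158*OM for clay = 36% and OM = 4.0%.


WP = 0.026 + 0.005*36 + 0.0158*4.0
   = 0.026 + 0.1800 + 0.0632
   = 0.2692


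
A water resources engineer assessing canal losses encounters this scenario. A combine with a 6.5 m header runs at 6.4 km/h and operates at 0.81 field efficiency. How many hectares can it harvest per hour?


C = w * v * eta_f / 10
  = 6.5 * 6.4 * 0.81 / 10
  = 33.70 / 10
  = 3.37 ha/h


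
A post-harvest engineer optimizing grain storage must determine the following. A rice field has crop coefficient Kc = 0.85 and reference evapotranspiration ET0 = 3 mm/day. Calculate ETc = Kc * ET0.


ETc = Kc * ET0
    = 0.85 * 3
    = 2.55 mm/day


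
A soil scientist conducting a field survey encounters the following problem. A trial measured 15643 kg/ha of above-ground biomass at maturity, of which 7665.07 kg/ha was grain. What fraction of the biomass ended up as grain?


HI = grain_yield / biomass
   = 7665.07 / 15643
   = 0.49


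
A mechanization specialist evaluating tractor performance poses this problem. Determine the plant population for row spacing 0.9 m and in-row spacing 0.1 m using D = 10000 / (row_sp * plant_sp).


D = 10000 / (row_sp * plant_sp)
  = 10000 / (0.9 * 0.1)
  = 10000 / 0.0900
  = 111111.11 plants/ha


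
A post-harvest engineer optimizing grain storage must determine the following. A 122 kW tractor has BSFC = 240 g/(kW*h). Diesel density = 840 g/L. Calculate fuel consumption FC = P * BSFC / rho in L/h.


FC = P * BSFC / rho_fuel
   = 122 * 240 / 840
   = 29280 / 840
   = 34.86 L/h


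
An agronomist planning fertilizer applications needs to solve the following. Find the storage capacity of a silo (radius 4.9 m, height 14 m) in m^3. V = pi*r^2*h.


V = pi * r^2 * h
  = pi * 4.9^2 * 14
  = pi * 24.01 * 14
  = 1056.01 m^3


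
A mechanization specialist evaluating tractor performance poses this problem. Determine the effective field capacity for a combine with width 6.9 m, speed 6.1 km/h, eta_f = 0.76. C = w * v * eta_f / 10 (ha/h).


C = w * v * eta_f / 10
  = 6.9 * 6.1 * 0.76 / 10
  = 31.99 / 10
  = 3.20 ha/h


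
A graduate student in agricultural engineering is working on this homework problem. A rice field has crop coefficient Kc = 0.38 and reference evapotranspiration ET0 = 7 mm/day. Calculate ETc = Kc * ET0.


ETc = Kc * ET0
    = 0.38 * 7
    = 2.66 mm/day


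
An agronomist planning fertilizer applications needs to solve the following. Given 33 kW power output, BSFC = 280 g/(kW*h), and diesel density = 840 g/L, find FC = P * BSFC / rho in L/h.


FC = P * BSFC / rho_fuel
   = 33 * 280 / 840
   = 9240 / 840
   = 11 L/h


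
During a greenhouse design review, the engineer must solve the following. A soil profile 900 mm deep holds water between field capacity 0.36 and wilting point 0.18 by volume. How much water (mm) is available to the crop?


AW = (FC - WP) * D
   = (0.36 - 0.18) * 900
   = 0.18 * 900
   = 162 mm


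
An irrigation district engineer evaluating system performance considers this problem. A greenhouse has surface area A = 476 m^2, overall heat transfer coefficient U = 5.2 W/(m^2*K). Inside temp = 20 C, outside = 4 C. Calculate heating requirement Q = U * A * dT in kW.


dT = 20 - (4) = 16 K
Q = U * A * dT
  = 5.2 * 476 * 16
  = 39603.20 W = 39.60 kW


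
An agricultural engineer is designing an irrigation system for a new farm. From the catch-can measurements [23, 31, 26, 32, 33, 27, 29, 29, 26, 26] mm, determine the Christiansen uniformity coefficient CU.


xbar = 282 / 10 = 28.200
sum|xi - xbar| = 26
CU = 100 * (1 - 26 / (10 * 28.200))
   = 100 * (1 - 0.0922)
   = 90.78%


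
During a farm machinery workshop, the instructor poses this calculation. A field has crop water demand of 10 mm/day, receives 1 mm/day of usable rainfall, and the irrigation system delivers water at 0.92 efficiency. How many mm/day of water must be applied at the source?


IWR = (ETc - Pe) / Ea
    = (10 - 1) / 0.92
    = 9 / 0.92
    = 9.78 mm/day


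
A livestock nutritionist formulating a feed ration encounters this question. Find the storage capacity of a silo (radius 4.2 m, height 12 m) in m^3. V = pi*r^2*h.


V = pi * r^2 * h
  = pi * 4.2^2 * 12
  = pi * 17.64 * 12
  = 665.01 m^3


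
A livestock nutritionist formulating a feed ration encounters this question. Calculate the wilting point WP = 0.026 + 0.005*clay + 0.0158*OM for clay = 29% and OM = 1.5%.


WP = 0.026 + 0.005*29 + 0.0158*1.5
   = 0.026 + 0.1450 + 0.0237
   = 0.1947


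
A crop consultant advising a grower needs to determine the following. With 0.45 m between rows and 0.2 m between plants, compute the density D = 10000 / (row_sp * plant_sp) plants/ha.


D = 10000 / (row_sp * plant_sp)
  = 10000 / (0.45 * 0.2)
  = 10000 / 0.0900
  = 111111.11 plants/ha


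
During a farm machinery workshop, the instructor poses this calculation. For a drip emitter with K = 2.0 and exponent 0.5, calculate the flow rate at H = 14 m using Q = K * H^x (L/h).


Q = K * H^x
  = 2.0 * 14^0.5
  = 2.0 * 3.7417
  = 7.48 L/h


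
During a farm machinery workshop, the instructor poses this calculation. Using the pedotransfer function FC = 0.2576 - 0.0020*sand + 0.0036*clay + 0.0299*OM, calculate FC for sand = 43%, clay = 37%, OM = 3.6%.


FC = 0.2576 - 0.0020*43 + 0.0036*37 + 0.0299*3.6
   = 0.2576 - 0.0860 + 0.1332 + 0.1076
   = 0.4124
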